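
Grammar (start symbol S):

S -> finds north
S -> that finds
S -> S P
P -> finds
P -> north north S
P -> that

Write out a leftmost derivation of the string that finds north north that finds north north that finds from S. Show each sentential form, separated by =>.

S => S P => that finds P => that finds north north S => that finds north north S P => that finds north north that finds P => that finds north north that finds north north S => that finds north north that finds north north that finds

S => S P   [S -> S P]
S P => that finds P   [S -> that finds]
that finds P => that finds north north S   [P -> north north S]
that finds north north S => that finds north north S P   [S -> S P]
that finds north north S P => that finds north north that finds P   [S -> that finds]
that finds north north that finds P => that finds north north that finds north north S   [P -> north north S]
that finds north north that finds north north S => that finds north north that finds north north that finds   [S -> that finds]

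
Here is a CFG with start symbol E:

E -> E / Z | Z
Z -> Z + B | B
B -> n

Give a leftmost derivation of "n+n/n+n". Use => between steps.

E => E/Z   [E -> E / Z]
E/Z => Z/Z   [E -> Z]
Z/Z => Z+B/Z   [Z -> Z + B]
Z+B/Z => B+B/Z   [Z -> B]
B+B/Z => n+B/Z   [B -> n]
n+B/Z => n+n/Z   [B -> n]
n+n/Z => n+n/Z+B   [Z -> Z + B]
n+n/Z+B => n+n/B+B   [Z -> B]
n+n/B+B => n+n/n+B   [B -> n]
n+n/n+B => n+n/n+n   [B -> n]

E => E/Z => Z/Z => Z+B/Z => B+B/Z => n+B/Z => n+n/Z => n+n/Z+B => n+n/B+B => n+n/n+B => n+n/n+n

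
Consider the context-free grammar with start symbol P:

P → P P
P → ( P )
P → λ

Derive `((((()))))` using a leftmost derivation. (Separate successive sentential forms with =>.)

P => PP   [P → P P]
PP => PPP   [P → P P]
PPP => PPPP   [P → P P]
PPPP => (P)PPP   [P → ( P )]
(P)PPP => ((P))PPP   [P → ( P )]
((P))PPP => ((PP))PPP   [P → P P]
((PP))PPP => (((P)P))PPP   [P → ( P )]
(((P)P))PPP => ((((P))P))PPP   [P → ( P )]
((((P))P))PPP => (((((P)))P))PPP   [P → ( P )]
(((((P)))P))PPP => ((((()))P))PPP   [P → λ]
((((()))P))PPP => ((((()))))PPP   [P → λ]
((((()))))PPP => ((((()))))PP   [P → λ]
((((()))))PP => ((((()))))P   [P → λ]
((((()))))P => ((((()))))   [P → λ]

P => PP => PPP => PPPP => (P)PPP => ((P))PPP => ((PP))PPP => (((P)P))PPP => ((((P))P))PPP => (((((P)))P))PPP => ((((()))P))PPP => ((((()))))PPP => ((((()))))PP => ((((()))))P => ((((()))))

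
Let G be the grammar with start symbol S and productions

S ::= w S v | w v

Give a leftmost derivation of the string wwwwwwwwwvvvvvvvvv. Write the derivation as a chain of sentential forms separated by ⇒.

S ⇒ wSv   [S ::= w S v]
wSv ⇒ wwSvv   [S ::= w S v]
wwSvv ⇒ wwwSvvv   [S ::= w S v]
wwwSvvv ⇒ wwwwSvvvv   [S ::= w S v]
wwwwSvvvv ⇒ wwwwwSvvvvv   [S ::= w S v]
wwwwwSvvvvv ⇒ wwwwwwSvvvvvv   [S ::= w S v]
wwwwwwSvvvvvv ⇒ wwwwwwwSvvvvvvv   [S ::= w S v]
wwwwwwwSvvvvvvv ⇒ wwwwwwwwSvvvvvvvv   [S ::= w S v]
wwwwwwwwSvvvvvvvv ⇒ wwwwwwwwwvvvvvvvvv   [S ::= w v]

S ⇒ wSv ⇒ wwSvv ⇒ wwwSvvv ⇒ wwwwSvvvv ⇒ wwwwwSvvvvv ⇒ wwwwwwSvvvvvv ⇒ wwwwwwwSvvvvvvv ⇒ wwwwwwwwSvvvvvvvv ⇒ wwwwwwwwwvvvvvvvvv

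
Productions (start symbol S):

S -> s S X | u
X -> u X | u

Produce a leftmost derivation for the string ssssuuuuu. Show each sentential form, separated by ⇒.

S⇒sSX⇒ssSXX⇒sssSXXX⇒ssssSXXXX⇒ssssuXXXX⇒ssssuuXXX⇒ssssuuuXX⇒ssssuuuuX⇒ssssuuuuu

S ⇒ sSX   [S -> s S X]
sSX ⇒ ssSXX   [S -> s S X]
ssSXX ⇒ sssSXXX   [S -> s S X]
sssSXXX ⇒ ssssSXXXX   [S -> s S X]
ssssSXXXX ⇒ ssssuXXXX   [S -> u]
ssssuXXXX ⇒ ssssuuXXX   [X -> u]
ssssuuXXX ⇒ ssssuuuXX   [X -> u]
ssssuuuXX ⇒ ssssuuuuX   [X -> u]
ssssuuuuX ⇒ ssssuuuuu   [X -> u]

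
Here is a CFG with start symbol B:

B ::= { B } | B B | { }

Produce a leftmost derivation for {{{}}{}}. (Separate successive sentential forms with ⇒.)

B⇒{B}⇒{BB}⇒{{B}B}⇒{{{}}B}⇒{{{}}{}}

B ⇒ {B}   [B ::= { B }]
{B} ⇒ {BB}   [B ::= B B]
{BB} ⇒ {{B}B}   [B ::= { B }]
{{B}B} ⇒ {{{}}B}   [B ::= { }]
{{{}}B} ⇒ {{{}}{}}   [B ::= { }]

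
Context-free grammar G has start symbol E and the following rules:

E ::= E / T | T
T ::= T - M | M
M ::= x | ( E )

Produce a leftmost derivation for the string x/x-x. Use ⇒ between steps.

E ⇒ E/T ⇒ T/T ⇒ M/T ⇒ x/T ⇒ x/T-M ⇒ x/M-M ⇒ x/x-M ⇒ x/x-x

E ⇒ E/T   [E ::= E / T]
E/T ⇒ T/T   [E ::= T]
T/T ⇒ M/T   [T ::= M]
M/T ⇒ x/T   [M ::= x]
x/T ⇒ x/T-M   [T ::= T - M]
x/T-M ⇒ x/M-M   [T ::= M]
x/M-M ⇒ x/x-M   [M ::= x]
x/x-M ⇒ x/x-x   [M ::= x]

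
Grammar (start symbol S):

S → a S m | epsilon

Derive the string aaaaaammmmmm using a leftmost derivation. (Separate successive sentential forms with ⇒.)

S ⇒ aSm ⇒ aaSmm ⇒ aaaSmmm ⇒ aaaaSmmmm ⇒ aaaaaSmmmmm ⇒ aaaaaaSmmmmmm ⇒ aaaaaammmmmm

S ⇒ aSm   [S → a S m]
aSm ⇒ aaSmm   [S → a S m]
aaSmm ⇒ aaaSmmm   [S → a S m]
aaaSmmm ⇒ aaaaSmmmm   [S → a S m]
aaaaSmmmm ⇒ aaaaaSmmmmm   [S → a S m]
aaaaaSmmmmm ⇒ aaaaaaSmmmmmm   [S → a S m]
aaaaaaSmmmmmm ⇒ aaaaaammmmmm   [S → epsilon]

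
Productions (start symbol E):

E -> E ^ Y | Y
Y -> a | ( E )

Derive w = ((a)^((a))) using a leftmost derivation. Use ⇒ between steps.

E⇒Y⇒(E)⇒(E^Y)⇒(Y^Y)⇒((E)^Y)⇒((Y)^Y)⇒((a)^Y)⇒((a)^(E))⇒((a)^(Y))⇒((a)^((E)))⇒((a)^((Y)))⇒((a)^((a)))

E ⇒ Y   [E -> Y]
Y ⇒ (E)   [Y -> ( E )]
(E) ⇒ (E^Y)   [E -> E ^ Y]
(E^Y) ⇒ (Y^Y)   [E -> Y]
(Y^Y) ⇒ ((E)^Y)   [Y -> ( E )]
((E)^Y) ⇒ ((Y)^Y)   [E -> Y]
((Y)^Y) ⇒ ((a)^Y)   [Y -> a]
((a)^Y) ⇒ ((a)^(E))   [Y -> ( E )]
((a)^(E)) ⇒ ((a)^(Y))   [E -> Y]
((a)^(Y)) ⇒ ((a)^((E)))   [Y -> ( E )]
((a)^((E))) ⇒ ((a)^((Y)))   [E -> Y]
((a)^((Y))) ⇒ ((a)^((a)))   [Y -> a]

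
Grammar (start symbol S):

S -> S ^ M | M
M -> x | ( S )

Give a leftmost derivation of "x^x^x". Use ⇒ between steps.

S ⇒ S^M ⇒ S^M^M ⇒ M^M^M ⇒ x^M^M ⇒ x^x^M ⇒ x^x^x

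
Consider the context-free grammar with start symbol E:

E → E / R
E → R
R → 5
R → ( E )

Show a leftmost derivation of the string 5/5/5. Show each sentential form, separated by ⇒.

E ⇒ E/R   [E → E / R]
E/R ⇒ E/R/R   [E → E / R]
E/R/R ⇒ R/R/R   [E → R]
R/R/R ⇒ 5/R/R   [R → 5]
5/R/R ⇒ 5/5/R   [R → 5]
5/5/R ⇒ 5/5/5   [R → 5]

E ⇒ E/R ⇒ E/R/R ⇒ R/R/R ⇒ 5/R/R ⇒ 5/5/R ⇒ 5/5/5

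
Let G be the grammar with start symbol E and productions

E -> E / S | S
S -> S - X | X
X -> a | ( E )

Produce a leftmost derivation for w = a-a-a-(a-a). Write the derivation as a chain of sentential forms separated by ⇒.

E ⇒ S ⇒ S-X ⇒ S-X-X ⇒ S-X-X-X ⇒ X-X-X-X ⇒ a-X-X-X ⇒ a-a-X-X ⇒ a-a-a-X ⇒ a-a-a-(E) ⇒ a-a-a-(S) ⇒ a-a-a-(S-X) ⇒ a-a-a-(X-X) ⇒ a-a-a-(a-X) ⇒ a-a-a-(a-a)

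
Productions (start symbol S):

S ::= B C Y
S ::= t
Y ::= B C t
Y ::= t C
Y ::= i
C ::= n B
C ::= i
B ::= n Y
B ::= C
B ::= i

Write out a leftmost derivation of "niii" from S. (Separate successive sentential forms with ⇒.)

S ⇒ BCY   [S ::= B C Y]
BCY ⇒ CCY   [B ::= C]
CCY ⇒ nBCY   [C ::= n B]
nBCY ⇒ niCY   [B ::= i]
niCY ⇒ niiY   [C ::= i]
niiY ⇒ niii   [Y ::= i]

S ⇒ BCY ⇒ CCY ⇒ nBCY ⇒ niCY ⇒ niiY ⇒ niii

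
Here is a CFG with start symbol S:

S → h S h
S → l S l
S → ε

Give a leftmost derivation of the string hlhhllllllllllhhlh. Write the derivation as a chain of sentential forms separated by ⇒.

S⇒hSh⇒hlSlh⇒hlhShlh⇒hlhhShhlh⇒hlhhlSlhhlh⇒hlhhllSllhhlh⇒hlhhlllSlllhhlh⇒hlhhllllSllllhhlh⇒hlhhlllllSlllllhhlh⇒hlhhllllllllllhhlh

S ⇒ hSh   [S → h S h]
hSh ⇒ hlSlh   [S → l S l]
hlSlh ⇒ hlhShlh   [S → h S h]
hlhShlh ⇒ hlhhShhlh   [S → h S h]
hlhhShhlh ⇒ hlhhlSlhhlh   [S → l S l]
hlhhlSlhhlh ⇒ hlhhllSllhhlh   [S → l S l]
hlhhllSllhhlh ⇒ hlhhlllSlllhhlh   [S → l S l]
hlhhlllSlllhhlh ⇒ hlhhllllSllllhhlh   [S → l S l]
hlhhllllSllllhhlh ⇒ hlhhlllllSlllllhhlh   [S → l S l]
hlhhlllllSlllllhhlh ⇒ hlhhllllllllllhhlh   [S → ε]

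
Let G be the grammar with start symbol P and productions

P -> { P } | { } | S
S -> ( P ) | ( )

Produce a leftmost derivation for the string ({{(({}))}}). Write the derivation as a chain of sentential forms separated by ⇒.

P ⇒ S   [P -> S]
S ⇒ (P)   [S -> ( P )]
(P) ⇒ ({P})   [P -> { P }]
({P}) ⇒ ({{P}})   [P -> { P }]
({{P}}) ⇒ ({{S}})   [P -> S]
({{S}}) ⇒ ({{(P)}})   [S -> ( P )]
({{(P)}}) ⇒ ({{(S)}})   [P -> S]
({{(S)}}) ⇒ ({{((P))}})   [S -> ( P )]
({{((P))}}) ⇒ ({{(({}))}})   [P -> { }]

P ⇒ S ⇒ (P) ⇒ ({P}) ⇒ ({{P}}) ⇒ ({{S}}) ⇒ ({{(P)}}) ⇒ ({{(S)}}) ⇒ ({{((P))}}) ⇒ ({{(({}))}})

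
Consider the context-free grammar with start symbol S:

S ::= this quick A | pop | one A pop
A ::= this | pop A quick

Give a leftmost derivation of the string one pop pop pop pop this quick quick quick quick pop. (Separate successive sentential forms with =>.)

S => one A pop => one pop A quick pop => one pop pop A quick quick pop => one pop pop pop A quick quick quick pop => one pop pop pop pop A quick quick quick quick pop => one pop pop pop pop this quick quick quick quick pop

S => one A pop   [S ::= one A pop]
one A pop => one pop A quick pop   [A ::= pop A quick]
one pop A quick pop => one pop pop A quick quick pop   [A ::= pop A quick]
one pop pop A quick quick pop => one pop pop pop A quick quick quick pop   [A ::= pop A quick]
one pop pop pop A quick quick quick pop => one pop pop pop pop A quick quick quick quick pop   [A ::= pop A quick]
one pop pop pop pop A quick quick quick quick pop => one pop pop pop pop this quick quick quick quick pop   [A ::= this]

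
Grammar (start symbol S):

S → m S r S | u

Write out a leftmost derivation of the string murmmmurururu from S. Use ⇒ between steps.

S ⇒ mSrS ⇒ murS ⇒ murmSrS ⇒ murmmSrSrS ⇒ murmmmSrSrSrS ⇒ murmmmurSrSrS ⇒ murmmmururSrS ⇒ murmmmurururS ⇒ murmmmurururu

S ⇒ mSrS   [S → m S r S]
mSrS ⇒ murS   [S → u]
murS ⇒ murmSrS   [S → m S r S]
murmSrS ⇒ murmmSrSrS   [S → m S r S]
murmmSrSrS ⇒ murmmmSrSrSrS   [S → m S r S]
murmmmSrSrSrS ⇒ murmmmurSrSrS   [S → u]
murmmmurSrSrS ⇒ murmmmururSrS   [S → u]
murmmmururSrS ⇒ murmmmurururS   [S → u]
murmmmurururS ⇒ murmmmurururu   [S → u]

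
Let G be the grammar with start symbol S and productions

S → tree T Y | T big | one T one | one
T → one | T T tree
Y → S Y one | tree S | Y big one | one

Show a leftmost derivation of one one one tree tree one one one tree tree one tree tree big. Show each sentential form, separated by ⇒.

S ⇒ T big ⇒ T T tree big ⇒ T T tree T tree big ⇒ one T tree T tree big ⇒ one T T tree tree T tree big ⇒ one one T tree tree T tree big ⇒ one one one tree tree T tree big ⇒ one one one tree tree T T tree tree big ⇒ one one one tree tree T T tree T tree tree big ⇒ one one one tree tree one T tree T tree tree big ⇒ one one one tree tree one T T tree tree T tree tree big ⇒ one one one tree tree one one T tree tree T tree tree big ⇒ one one one tree tree one one one tree tree T tree tree big ⇒ one one one tree tree one one one tree tree one tree tree big

S ⇒ T big   [S → T big]
T big ⇒ T T tree big   [T → T T tree]
T T tree big ⇒ T T tree T tree big   [T → T T tree]
T T tree T tree big ⇒ one T tree T tree big   [T → one]
one T tree T tree big ⇒ one T T tree tree T tree big   [T → T T tree]
one T T tree tree T tree big ⇒ one one T tree tree T tree big   [T → one]
one one T tree tree T tree big ⇒ one one one tree tree T tree big   [T → one]
one one one tree tree T tree big ⇒ one one one tree tree T T tree tree big   [T → T T tree]
one one one tree tree T T tree tree big ⇒ one one one tree tree T T tree T tree tree big   [T → T T tree]
one one one tree tree T T tree T tree tree big ⇒ one one one tree tree one T tree T tree tree big   [T → one]
one one one tree tree one T tree T tree tree big ⇒ one one one tree tree one T T tree tree T tree tree big   [T → T T tree]
one one one tree tree one T T tree tree T tree tree big ⇒ one one one tree tree one one T tree tree T tree tree big   [T → one]
one one one tree tree one one T tree tree T tree tree big ⇒ one one one tree tree one one one tree tree T tree tree big   [T → one]
one one one tree tree one one one tree tree T tree tree big ⇒ one one one tree tree one one one tree tree one tree tree big   [T → one]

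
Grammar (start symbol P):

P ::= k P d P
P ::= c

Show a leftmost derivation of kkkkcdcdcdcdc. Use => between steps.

P => kPdP => kkPdPdP => kkkPdPdPdP => kkkkPdPdPdPdP => kkkkcdPdPdPdP => kkkkcdcdPdPdP => kkkkcdcdcdPdP => kkkkcdcdcdcdP => kkkkcdcdcdcdc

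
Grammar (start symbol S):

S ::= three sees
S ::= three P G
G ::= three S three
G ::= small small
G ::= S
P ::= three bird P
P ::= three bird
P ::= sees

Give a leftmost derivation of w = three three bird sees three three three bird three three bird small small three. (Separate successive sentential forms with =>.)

S => three P G => three three bird P G => three three bird sees G => three three bird sees three S three => three three bird sees three three P G three => three three bird sees three three three bird G three => three three bird sees three three three bird S three => three three bird sees three three three bird three P G three => three three bird sees three three three bird three three bird G three => three three bird sees three three three bird three three bird small small three

S => three P G   [S ::= three P G]
three P G => three three bird P G   [P ::= three bird P]
three three bird P G => three three bird sees G   [P ::= sees]
three three bird sees G => three three bird sees three S three   [G ::= three S three]
three three bird sees three S three => three three bird sees three three P G three   [S ::= three P G]
three three bird sees three three P G three => three three bird sees three three three bird G three   [P ::= three bird]
three three bird sees three three three bird G three => three three bird sees three three three bird S three   [G ::= S]
three three bird sees three three three bird S three => three three bird sees three three three bird three P G three   [S ::= three P G]
three three bird sees three three three bird three P G three => three three bird sees three three three bird three three bird G three   [P ::= three bird]
three three bird sees three three three bird three three bird G three => three three bird sees three three three bird three three bird small small three   [G ::= small small]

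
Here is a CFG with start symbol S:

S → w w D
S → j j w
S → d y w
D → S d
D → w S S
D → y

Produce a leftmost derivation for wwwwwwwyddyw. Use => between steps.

S => wwD => wwwSS => wwwwwDS => wwwwwSdS => wwwwwwwDdS => wwwwwwwydS => wwwwwwwyddyw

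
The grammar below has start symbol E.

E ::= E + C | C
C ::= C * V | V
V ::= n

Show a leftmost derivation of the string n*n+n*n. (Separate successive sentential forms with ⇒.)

E ⇒ E+C   [E ::= E + C]
E+C ⇒ C+C   [E ::= C]
C+C ⇒ C*V+C   [C ::= C * V]
C*V+C ⇒ V*V+C   [C ::= V]
V*V+C ⇒ n*V+C   [V ::= n]
n*V+C ⇒ n*n+C   [V ::= n]
n*n+C ⇒ n*n+C*V   [C ::= C * V]
n*n+C*V ⇒ n*n+V*V   [C ::= V]
n*n+V*V ⇒ n*n+n*V   [V ::= n]
n*n+n*V ⇒ n*n+n*n   [V ::= n]

E⇒E+C⇒C+C⇒C*V+C⇒V*V+C⇒n*V+C⇒n*n+C⇒n*n+C*V⇒n*n+V*V⇒n*n+n*V⇒n*n+n*n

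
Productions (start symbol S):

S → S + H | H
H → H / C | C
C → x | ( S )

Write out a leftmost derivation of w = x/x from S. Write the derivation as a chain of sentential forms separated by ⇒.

S ⇒ H   [S → H]
H ⇒ H/C   [H → H / C]
H/C ⇒ C/C   [H → C]
C/C ⇒ x/C   [C → x]
x/C ⇒ x/x   [C → x]

S ⇒ H ⇒ H/C ⇒ C/C ⇒ x/C ⇒ x/x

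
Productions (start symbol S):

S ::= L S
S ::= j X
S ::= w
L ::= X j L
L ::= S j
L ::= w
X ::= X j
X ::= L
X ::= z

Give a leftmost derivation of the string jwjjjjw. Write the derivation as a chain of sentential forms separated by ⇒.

S⇒LS⇒SjS⇒jXjS⇒jXjjS⇒jXjjjS⇒jLjjjS⇒jSjjjjS⇒jwjjjjS⇒jwjjjjw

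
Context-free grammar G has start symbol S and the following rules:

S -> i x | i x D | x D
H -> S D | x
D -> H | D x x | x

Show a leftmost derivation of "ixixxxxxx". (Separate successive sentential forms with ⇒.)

S ⇒ ixD ⇒ ixDxx ⇒ ixDxxxx ⇒ ixHxxxx ⇒ ixSDxxxx ⇒ ixixDxxxx ⇒ ixixxxxxx

S ⇒ ixD   [S -> i x D]
ixD ⇒ ixDxx   [D -> D x x]
ixDxx ⇒ ixDxxxx   [D -> D x x]
ixDxxxx ⇒ ixHxxxx   [D -> H]
ixHxxxx ⇒ ixSDxxxx   [H -> S D]
ixSDxxxx ⇒ ixixDxxxx   [S -> i x]
ixixDxxxx ⇒ ixixxxxxx   [D -> x]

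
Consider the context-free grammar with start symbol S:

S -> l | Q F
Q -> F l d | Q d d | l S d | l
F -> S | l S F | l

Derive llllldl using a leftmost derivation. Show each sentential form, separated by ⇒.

S ⇒ QF ⇒ lF ⇒ llSF ⇒ lllF ⇒ lllS ⇒ lllQF ⇒ llllSdF ⇒ llllldF ⇒ llllldl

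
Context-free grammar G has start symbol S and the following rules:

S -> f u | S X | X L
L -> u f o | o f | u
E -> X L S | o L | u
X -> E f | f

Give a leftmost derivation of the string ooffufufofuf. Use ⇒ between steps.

S⇒SX⇒XLX⇒EfLX⇒oLfLX⇒ooffLX⇒ooffuX⇒ooffuEf⇒ooffuXLSf⇒ooffufLSf⇒ooffufufoSf⇒ooffufufofuf

S ⇒ SX   [S -> S X]
SX ⇒ XLX   [S -> X L]
XLX ⇒ EfLX   [X -> E f]
EfLX ⇒ oLfLX   [E -> o L]
oLfLX ⇒ ooffLX   [L -> o f]
ooffLX ⇒ ooffuX   [L -> u]
ooffuX ⇒ ooffuEf   [X -> E f]
ooffuEf ⇒ ooffuXLSf   [E -> X L S]
ooffuXLSf ⇒ ooffufLSf   [X -> f]
ooffufLSf ⇒ ooffufufoSf   [L -> u f o]
ooffufufoSf ⇒ ooffufufofuf   [S -> f u]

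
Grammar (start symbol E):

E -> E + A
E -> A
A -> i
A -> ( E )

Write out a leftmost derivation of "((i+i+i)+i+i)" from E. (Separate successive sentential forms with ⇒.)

E⇒A⇒(E)⇒(E+A)⇒(E+A+A)⇒(A+A+A)⇒((E)+A+A)⇒((E+A)+A+A)⇒((E+A+A)+A+A)⇒((A+A+A)+A+A)⇒((i+A+A)+A+A)⇒((i+i+A)+A+A)⇒((i+i+i)+A+A)⇒((i+i+i)+i+A)⇒((i+i+i)+i+i)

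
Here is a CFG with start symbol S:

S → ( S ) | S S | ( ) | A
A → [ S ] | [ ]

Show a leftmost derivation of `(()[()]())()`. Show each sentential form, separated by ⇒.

S ⇒ SS   [S → S S]
SS ⇒ (S)S   [S → ( S )]
(S)S ⇒ (SS)S   [S → S S]
(SS)S ⇒ (()S)S   [S → ( )]
(()S)S ⇒ (()SS)S   [S → S S]
(()SS)S ⇒ (()AS)S   [S → A]
(()AS)S ⇒ (()[S]S)S   [A → [ S ]]
(()[S]S)S ⇒ (()[()]S)S   [S → ( )]
(()[()]S)S ⇒ (()[()]())S   [S → ( )]
(()[()]())S ⇒ (()[()]())()   [S → ( )]

S ⇒ SS ⇒ (S)S ⇒ (SS)S ⇒ (()S)S ⇒ (()SS)S ⇒ (()AS)S ⇒ (()[S]S)S ⇒ (()[()]S)S ⇒ (()[()]())S ⇒ (()[()]())()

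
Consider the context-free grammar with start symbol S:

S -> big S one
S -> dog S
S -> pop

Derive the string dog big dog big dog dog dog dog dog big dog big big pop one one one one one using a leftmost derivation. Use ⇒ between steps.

S ⇒ dog S ⇒ dog big S one ⇒ dog big dog S one ⇒ dog big dog big S one one ⇒ dog big dog big dog S one one ⇒ dog big dog big dog dog S one one ⇒ dog big dog big dog dog dog S one one ⇒ dog big dog big dog dog dog dog S one one ⇒ dog big dog big dog dog dog dog dog S one one ⇒ dog big dog big dog dog dog dog dog big S one one one ⇒ dog big dog big dog dog dog dog dog big dog S one one one ⇒ dog big dog big dog dog dog dog dog big dog big S one one one one ⇒ dog big dog big dog dog dog dog dog big dog big big S one one one one one ⇒ dog big dog big dog dog dog dog dog big dog big big pop one one one one one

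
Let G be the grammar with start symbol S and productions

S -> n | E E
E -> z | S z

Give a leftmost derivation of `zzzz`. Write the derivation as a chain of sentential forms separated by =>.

S=>EE=>SzE=>EEzE=>zEzE=>zzzE=>zzzz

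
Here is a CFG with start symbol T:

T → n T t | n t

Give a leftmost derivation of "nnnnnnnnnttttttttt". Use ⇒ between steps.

T⇒nTt⇒nnTtt⇒nnnTttt⇒nnnnTtttt⇒nnnnnTttttt⇒nnnnnnTtttttt⇒nnnnnnnTttttttt⇒nnnnnnnnTtttttttt⇒nnnnnnnnnttttttttt

T ⇒ nTt   [T → n T t]
nTt ⇒ nnTtt   [T → n T t]
nnTtt ⇒ nnnTttt   [T → n T t]
nnnTttt ⇒ nnnnTtttt   [T → n T t]
nnnnTtttt ⇒ nnnnnTttttt   [T → n T t]
nnnnnTttttt ⇒ nnnnnnTtttttt   [T → n T t]
nnnnnnTtttttt ⇒ nnnnnnnTttttttt   [T → n T t]
nnnnnnnTttttttt ⇒ nnnnnnnnTtttttttt   [T → n T t]
nnnnnnnnTtttttttt ⇒ nnnnnnnnnttttttttt   [T → n t]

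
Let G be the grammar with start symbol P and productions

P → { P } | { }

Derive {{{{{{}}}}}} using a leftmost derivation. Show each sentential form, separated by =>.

P => {P}   [P → { P }]
{P} => {{P}}   [P → { P }]
{{P}} => {{{P}}}   [P → { P }]
{{{P}}} => {{{{P}}}}   [P → { P }]
{{{{P}}}} => {{{{{P}}}}}   [P → { P }]
{{{{{P}}}}} => {{{{{{}}}}}}   [P → { }]

P=>{P}=>{{P}}=>{{{P}}}=>{{{{P}}}}=>{{{{{P}}}}}=>{{{{{{}}}}}}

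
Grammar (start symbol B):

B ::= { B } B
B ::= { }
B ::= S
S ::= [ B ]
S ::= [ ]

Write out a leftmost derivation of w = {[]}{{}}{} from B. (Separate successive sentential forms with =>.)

B=>{B}B=>{S}B=>{[]}B=>{[]}{B}B=>{[]}{{}}B=>{[]}{{}}{}

B => {B}B   [B ::= { B } B]
{B}B => {S}B   [B ::= S]
{S}B => {[]}B   [S ::= [ ]]
{[]}B => {[]}{B}B   [B ::= { B } B]
{[]}{B}B => {[]}{{}}B   [B ::= { }]
{[]}{{}}B => {[]}{{}}{}   [B ::= { }]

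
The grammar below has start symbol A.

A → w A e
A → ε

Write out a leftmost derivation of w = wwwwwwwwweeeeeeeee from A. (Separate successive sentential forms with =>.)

A => wAe => wwAee => wwwAeee => wwwwAeeee => wwwwwAeeeee => wwwwwwAeeeeee => wwwwwwwAeeeeeee => wwwwwwwwAeeeeeeee => wwwwwwwwwAeeeeeeeee => wwwwwwwwweeeeeeeee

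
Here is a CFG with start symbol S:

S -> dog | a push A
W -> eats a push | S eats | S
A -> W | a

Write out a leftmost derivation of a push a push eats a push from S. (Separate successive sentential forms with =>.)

S => a push A => a push W => a push S => a push a push A => a push a push W => a push a push eats a push

S => a push A   [S -> a push A]
a push A => a push W   [A -> W]
a push W => a push S   [W -> S]
a push S => a push a push A   [S -> a push A]
a push a push A => a push a push W   [A -> W]
a push a push W => a push a push eats a push   [W -> eats a push]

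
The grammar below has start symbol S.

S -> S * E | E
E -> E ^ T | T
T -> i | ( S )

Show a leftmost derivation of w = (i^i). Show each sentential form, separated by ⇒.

S ⇒ E   [S -> E]
E ⇒ T   [E -> T]
T ⇒ (S)   [T -> ( S )]
(S) ⇒ (E)   [S -> E]
(E) ⇒ (E^T)   [E -> E ^ T]
(E^T) ⇒ (T^T)   [E -> T]
(T^T) ⇒ (i^T)   [T -> i]
(i^T) ⇒ (i^i)   [T -> i]

S⇒E⇒T⇒(S)⇒(E)⇒(E^T)⇒(T^T)⇒(i^T)⇒(i^i)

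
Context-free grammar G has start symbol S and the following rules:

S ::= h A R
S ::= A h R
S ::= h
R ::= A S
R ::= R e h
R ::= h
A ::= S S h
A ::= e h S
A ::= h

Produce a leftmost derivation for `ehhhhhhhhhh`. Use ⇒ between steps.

S ⇒ AhR ⇒ ehShR ⇒ ehAhRhR ⇒ ehSShhRhR ⇒ ehhShhRhR ⇒ ehhAhRhhRhR ⇒ ehhhhRhhRhR ⇒ ehhhhhhhRhR ⇒ ehhhhhhhhhR ⇒ ehhhhhhhhhh

S ⇒ AhR   [S ::= A h R]
AhR ⇒ ehShR   [A ::= e h S]
ehShR ⇒ ehAhRhR   [S ::= A h R]
ehAhRhR ⇒ ehSShhRhR   [A ::= S S h]
ehSShhRhR ⇒ ehhShhRhR   [S ::= h]
ehhShhRhR ⇒ ehhAhRhhRhR   [S ::= A h R]
ehhAhRhhRhR ⇒ ehhhhRhhRhR   [A ::= h]
ehhhhRhhRhR ⇒ ehhhhhhhRhR   [R ::= h]
ehhhhhhhRhR ⇒ ehhhhhhhhhR   [R ::= h]
ehhhhhhhhhR ⇒ ehhhhhhhhhh   [R ::= h]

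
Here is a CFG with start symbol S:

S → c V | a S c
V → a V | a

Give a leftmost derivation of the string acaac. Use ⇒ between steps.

S ⇒ aSc ⇒ acVc ⇒ acaVc ⇒ acaac

S ⇒ aSc   [S → a S c]
aSc ⇒ acVc   [S → c V]
acVc ⇒ acaVc   [V → a V]
acaVc ⇒ acaac   [V → a]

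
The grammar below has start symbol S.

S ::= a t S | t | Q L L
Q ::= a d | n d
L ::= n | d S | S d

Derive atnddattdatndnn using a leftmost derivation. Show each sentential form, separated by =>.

S=>atS=>atQLL=>atndLL=>atnddSL=>atnddatSL=>atnddattL=>atnddattdS=>atnddattdatS=>atnddattdatQLL=>atnddattdatndLL=>atnddattdatndnL=>atnddattdatndnn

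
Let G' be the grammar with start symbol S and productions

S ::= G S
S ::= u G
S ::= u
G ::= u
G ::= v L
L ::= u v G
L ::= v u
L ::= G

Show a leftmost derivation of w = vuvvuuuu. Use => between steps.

S => GS   [S ::= G S]
GS => vLS   [G ::= v L]
vLS => vGS   [L ::= G]
vGS => vuS   [G ::= u]
vuS => vuGS   [S ::= G S]
vuGS => vuvLS   [G ::= v L]
vuvLS => vuvvuS   [L ::= v u]
vuvvuS => vuvvuGS   [S ::= G S]
vuvvuGS => vuvvuuS   [G ::= u]
vuvvuuS => vuvvuuGS   [S ::= G S]
vuvvuuGS => vuvvuuuS   [G ::= u]
vuvvuuuS => vuvvuuuu   [S ::= u]

S => GS => vLS => vGS => vuS => vuGS => vuvLS => vuvvuS => vuvvuGS => vuvvuuS => vuvvuuGS => vuvvuuuS => vuvvuuuu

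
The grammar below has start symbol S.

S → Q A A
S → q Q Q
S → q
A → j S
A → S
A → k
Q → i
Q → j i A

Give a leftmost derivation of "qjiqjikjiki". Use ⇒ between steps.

S ⇒ qQQ ⇒ qjiAQ ⇒ qjiSQ ⇒ qjiqQQQ ⇒ qjiqjiAQQ ⇒ qjiqjikQQ ⇒ qjiqjikjiAQ ⇒ qjiqjikjikQ ⇒ qjiqjikjiki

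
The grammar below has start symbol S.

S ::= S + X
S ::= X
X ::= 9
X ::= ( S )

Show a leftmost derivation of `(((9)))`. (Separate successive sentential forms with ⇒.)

S ⇒ X ⇒ (S) ⇒ (X) ⇒ ((S)) ⇒ ((X)) ⇒ (((S))) ⇒ (((X))) ⇒ (((9)))

S ⇒ X   [S ::= X]
X ⇒ (S)   [X ::= ( S )]
(S) ⇒ (X)   [S ::= X]
(X) ⇒ ((S))   [X ::= ( S )]
((S)) ⇒ ((X))   [S ::= X]
((X)) ⇒ (((S)))   [X ::= ( S )]
(((S))) ⇒ (((X)))   [S ::= X]
(((X))) ⇒ (((9)))   [X ::= 9]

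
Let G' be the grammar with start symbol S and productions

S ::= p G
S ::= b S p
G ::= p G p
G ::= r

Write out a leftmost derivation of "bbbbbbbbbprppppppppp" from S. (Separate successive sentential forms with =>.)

S => bSp   [S ::= b S p]
bSp => bbSpp   [S ::= b S p]
bbSpp => bbbSppp   [S ::= b S p]
bbbSppp => bbbbSpppp   [S ::= b S p]
bbbbSpppp => bbbbbSppppp   [S ::= b S p]
bbbbbSppppp => bbbbbbSpppppp   [S ::= b S p]
bbbbbbSpppppp => bbbbbbbSppppppp   [S ::= b S p]
bbbbbbbSppppppp => bbbbbbbbSpppppppp   [S ::= b S p]
bbbbbbbbSpppppppp => bbbbbbbbbSppppppppp   [S ::= b S p]
bbbbbbbbbSppppppppp => bbbbbbbbbpGppppppppp   [S ::= p G]
bbbbbbbbbpGppppppppp => bbbbbbbbbprppppppppp   [G ::= r]

S => bSp => bbSpp => bbbSppp => bbbbSpppp => bbbbbSppppp => bbbbbbSpppppp => bbbbbbbSppppppp => bbbbbbbbSpppppppp => bbbbbbbbbSppppppppp => bbbbbbbbbpGppppppppp => bbbbbbbbbprppppppppp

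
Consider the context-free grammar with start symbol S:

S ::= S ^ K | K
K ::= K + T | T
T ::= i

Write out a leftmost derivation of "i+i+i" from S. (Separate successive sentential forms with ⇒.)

S ⇒ K ⇒ K+T ⇒ K+T+T ⇒ T+T+T ⇒ i+T+T ⇒ i+i+T ⇒ i+i+i

S ⇒ K   [S ::= K]
K ⇒ K+T   [K ::= K + T]
K+T ⇒ K+T+T   [K ::= K + T]
K+T+T ⇒ T+T+T   [K ::= T]
T+T+T ⇒ i+T+T   [T ::= i]
i+T+T ⇒ i+i+T   [T ::= i]
i+i+T ⇒ i+i+i   [T ::= i]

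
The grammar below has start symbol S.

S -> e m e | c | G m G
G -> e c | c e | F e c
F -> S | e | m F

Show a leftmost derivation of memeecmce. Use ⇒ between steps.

S ⇒ GmG   [S -> G m G]
GmG ⇒ FecmG   [G -> F e c]
FecmG ⇒ mFecmG   [F -> m F]
mFecmG ⇒ mSecmG   [F -> S]
mSecmG ⇒ memeecmG   [S -> e m e]
memeecmG ⇒ memeecmce   [G -> c e]

S ⇒ GmG ⇒ FecmG ⇒ mFecmG ⇒ mSecmG ⇒ memeecmG ⇒ memeecmce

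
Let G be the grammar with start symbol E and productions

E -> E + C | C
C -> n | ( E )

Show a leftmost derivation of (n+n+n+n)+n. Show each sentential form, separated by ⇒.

E⇒E+C⇒C+C⇒(E)+C⇒(E+C)+C⇒(E+C+C)+C⇒(E+C+C+C)+C⇒(C+C+C+C)+C⇒(n+C+C+C)+C⇒(n+n+C+C)+C⇒(n+n+n+C)+C⇒(n+n+n+n)+C⇒(n+n+n+n)+n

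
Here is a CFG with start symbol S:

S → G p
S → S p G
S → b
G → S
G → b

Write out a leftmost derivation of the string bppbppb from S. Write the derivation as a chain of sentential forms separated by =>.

S => SpG   [S → S p G]
SpG => GppG   [S → G p]
GppG => bppG   [G → b]
bppG => bppS   [G → S]
bppS => bppSpG   [S → S p G]
bppSpG => bppGppG   [S → G p]
bppGppG => bppSppG   [G → S]
bppSppG => bppbppG   [S → b]
bppbppG => bppbppb   [G → b]

S => SpG => GppG => bppG => bppS => bppSpG => bppGppG => bppSppG => bppbppG => bppbppb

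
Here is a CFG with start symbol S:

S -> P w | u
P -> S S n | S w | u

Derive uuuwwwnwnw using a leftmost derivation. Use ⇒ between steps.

S ⇒ Pw ⇒ SSnw ⇒ uSnw ⇒ uPwnw ⇒ uSSnwnw ⇒ uuSnwnw ⇒ uuPwnwnw ⇒ uuSwwnwnw ⇒ uuPwwwnwnw ⇒ uuuwwwnwnw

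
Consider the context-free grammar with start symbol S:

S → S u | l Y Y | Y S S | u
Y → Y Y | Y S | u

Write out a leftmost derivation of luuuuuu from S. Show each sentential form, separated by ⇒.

S ⇒ Su   [S → S u]
Su ⇒ lYYu   [S → l Y Y]
lYYu ⇒ lYSYu   [Y → Y S]
lYSYu ⇒ luSYu   [Y → u]
luSYu ⇒ luYSSYu   [S → Y S S]
luYSSYu ⇒ luuSSYu   [Y → u]
luuSSYu ⇒ luuuSYu   [S → u]
luuuSYu ⇒ luuuuYu   [S → u]
luuuuYu ⇒ luuuuuu   [Y → u]

S⇒Su⇒lYYu⇒lYSYu⇒luSYu⇒luYSSYu⇒luuSSYu⇒luuuSYu⇒luuuuYu⇒luuuuuu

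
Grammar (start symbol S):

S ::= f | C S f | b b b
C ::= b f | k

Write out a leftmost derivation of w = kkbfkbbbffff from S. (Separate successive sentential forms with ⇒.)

S⇒CSf⇒kSf⇒kCSff⇒kkSff⇒kkCSfff⇒kkbfSfff⇒kkbfCSffff⇒kkbfkSffff⇒kkbfkbbbffff

S ⇒ CSf   [S ::= C S f]
CSf ⇒ kSf   [C ::= k]
kSf ⇒ kCSff   [S ::= C S f]
kCSff ⇒ kkSff   [C ::= k]
kkSff ⇒ kkCSfff   [S ::= C S f]
kkCSfff ⇒ kkbfSfff   [C ::= b f]
kkbfSfff ⇒ kkbfCSffff   [S ::= C S f]
kkbfCSffff ⇒ kkbfkSffff   [C ::= k]
kkbfkSffff ⇒ kkbfkbbbffff   [S ::= b b b]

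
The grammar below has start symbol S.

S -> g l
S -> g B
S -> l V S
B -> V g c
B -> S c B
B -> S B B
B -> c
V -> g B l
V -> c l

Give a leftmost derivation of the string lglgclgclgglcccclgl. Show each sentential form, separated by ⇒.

S ⇒ lVS ⇒ lgBlS ⇒ lgSBBlS ⇒ lglVSBBlS ⇒ lglgBlSBBlS ⇒ lglgVgclSBBlS ⇒ lglgclgclSBBlS ⇒ lglgclgclgBBBlS ⇒ lglgclgclgScBBBlS ⇒ lglgclgclgglcBBBlS ⇒ lglgclgclgglccBBlS ⇒ lglgclgclgglcccBlS ⇒ lglgclgclgglcccclS ⇒ lglgclgclgglcccclgl

S ⇒ lVS   [S -> l V S]
lVS ⇒ lgBlS   [V -> g B l]
lgBlS ⇒ lgSBBlS   [B -> S B B]
lgSBBlS ⇒ lglVSBBlS   [S -> l V S]
lglVSBBlS ⇒ lglgBlSBBlS   [V -> g B l]
lglgBlSBBlS ⇒ lglgVgclSBBlS   [B -> V g c]
lglgVgclSBBlS ⇒ lglgclgclSBBlS   [V -> c l]
lglgclgclSBBlS ⇒ lglgclgclgBBBlS   [S -> g B]
lglgclgclgBBBlS ⇒ lglgclgclgScBBBlS   [B -> S c B]
lglgclgclgScBBBlS ⇒ lglgclgclgglcBBBlS   [S -> g l]
lglgclgclgglcBBBlS ⇒ lglgclgclgglccBBlS   [B -> c]
lglgclgclgglccBBlS ⇒ lglgclgclgglcccBlS   [B -> c]
lglgclgclgglcccBlS ⇒ lglgclgclgglcccclS   [B -> c]
lglgclgclgglcccclS ⇒ lglgclgclgglcccclgl   [S -> g l]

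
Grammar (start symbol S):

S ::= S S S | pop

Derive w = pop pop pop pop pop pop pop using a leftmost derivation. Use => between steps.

S => S S S => S S S S S => S S S S S S S => pop S S S S S S => pop pop S S S S S => pop pop pop S S S S => pop pop pop pop S S S => pop pop pop pop pop S S => pop pop pop pop pop pop S => pop pop pop pop pop pop pop

S => S S S   [S ::= S S S]
S S S => S S S S S   [S ::= S S S]
S S S S S => S S S S S S S   [S ::= S S S]
S S S S S S S => pop S S S S S S   [S ::= pop]
pop S S S S S S => pop pop S S S S S   [S ::= pop]
pop pop S S S S S => pop pop pop S S S S   [S ::= pop]
pop pop pop S S S S => pop pop pop pop S S S   [S ::= pop]
pop pop pop pop S S S => pop pop pop pop pop S S   [S ::= pop]
pop pop pop pop pop S S => pop pop pop pop pop pop S   [S ::= pop]
pop pop pop pop pop pop S => pop pop pop pop pop pop pop   [S ::= pop]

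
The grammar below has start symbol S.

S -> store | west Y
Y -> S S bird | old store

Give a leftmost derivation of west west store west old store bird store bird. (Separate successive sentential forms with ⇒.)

S ⇒ west Y ⇒ west S S bird ⇒ west west Y S bird ⇒ west west S S bird S bird ⇒ west west store S bird S bird ⇒ west west store west Y bird S bird ⇒ west west store west old store bird S bird ⇒ west west store west old store bird store bird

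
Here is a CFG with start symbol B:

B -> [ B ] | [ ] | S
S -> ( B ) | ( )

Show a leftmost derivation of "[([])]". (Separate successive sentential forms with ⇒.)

B ⇒ [B]   [B -> [ B ]]
[B] ⇒ [S]   [B -> S]
[S] ⇒ [(B)]   [S -> ( B )]
[(B)] ⇒ [([])]   [B -> [ ]]

B ⇒ [B] ⇒ [S] ⇒ [(B)] ⇒ [([])]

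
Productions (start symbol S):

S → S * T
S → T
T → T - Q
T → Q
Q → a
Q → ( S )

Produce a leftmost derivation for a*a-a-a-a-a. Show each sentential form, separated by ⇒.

S ⇒ S*T ⇒ T*T ⇒ Q*T ⇒ a*T ⇒ a*T-Q ⇒ a*T-Q-Q ⇒ a*T-Q-Q-Q ⇒ a*T-Q-Q-Q-Q ⇒ a*Q-Q-Q-Q-Q ⇒ a*a-Q-Q-Q-Q ⇒ a*a-a-Q-Q-Q ⇒ a*a-a-a-Q-Q ⇒ a*a-a-a-a-Q ⇒ a*a-a-a-a-a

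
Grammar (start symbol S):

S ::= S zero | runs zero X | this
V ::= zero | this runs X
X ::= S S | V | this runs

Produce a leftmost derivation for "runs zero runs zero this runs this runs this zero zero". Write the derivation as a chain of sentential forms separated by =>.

S => S zero => S zero zero => runs zero X zero zero => runs zero S S zero zero => runs zero runs zero X S zero zero => runs zero runs zero V S zero zero => runs zero runs zero this runs X S zero zero => runs zero runs zero this runs this runs S zero zero => runs zero runs zero this runs this runs this zero zero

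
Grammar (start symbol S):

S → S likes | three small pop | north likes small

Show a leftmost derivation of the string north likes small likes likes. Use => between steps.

S => S likes => S likes likes => north likes small likes likes

S => S likes   [S → S likes]
S likes => S likes likes   [S → S likes]
S likes likes => north likes small likes likes   [S → north likes small]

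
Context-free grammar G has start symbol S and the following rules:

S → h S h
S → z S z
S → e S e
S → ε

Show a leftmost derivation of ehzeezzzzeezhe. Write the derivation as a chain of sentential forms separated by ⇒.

S ⇒ eSe   [S → e S e]
eSe ⇒ ehShe   [S → h S h]
ehShe ⇒ ehzSzhe   [S → z S z]
ehzSzhe ⇒ ehzeSezhe   [S → e S e]
ehzeSezhe ⇒ ehzeeSeezhe   [S → e S e]
ehzeeSeezhe ⇒ ehzeezSzeezhe   [S → z S z]
ehzeezSzeezhe ⇒ ehzeezzSzzeezhe   [S → z S z]
ehzeezzSzzeezhe ⇒ ehzeezzzzeezhe   [S → ε]

S ⇒ eSe ⇒ ehShe ⇒ ehzSzhe ⇒ ehzeSezhe ⇒ ehzeeSeezhe ⇒ ehzeezSzeezhe ⇒ ehzeezzSzzeezhe ⇒ ehzeezzzzeezhe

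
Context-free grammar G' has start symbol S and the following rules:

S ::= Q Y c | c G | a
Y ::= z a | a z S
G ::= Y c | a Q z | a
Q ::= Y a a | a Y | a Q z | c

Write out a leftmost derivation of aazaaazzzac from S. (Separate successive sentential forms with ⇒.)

S ⇒ QYc   [S ::= Q Y c]
QYc ⇒ aQzYc   [Q ::= a Q z]
aQzYc ⇒ aaQzzYc   [Q ::= a Q z]
aaQzzYc ⇒ aaYaazzYc   [Q ::= Y a a]
aaYaazzYc ⇒ aazaaazzYc   [Y ::= z a]
aazaaazzYc ⇒ aazaaazzzac   [Y ::= z a]

S ⇒ QYc ⇒ aQzYc ⇒ aaQzzYc ⇒ aaYaazzYc ⇒ aazaaazzYc ⇒ aazaaazzzac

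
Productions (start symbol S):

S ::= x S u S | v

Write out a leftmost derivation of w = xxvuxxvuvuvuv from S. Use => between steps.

S => xSuS   [S ::= x S u S]
xSuS => xxSuSuS   [S ::= x S u S]
xxSuSuS => xxvuSuS   [S ::= v]
xxvuSuS => xxvuxSuSuS   [S ::= x S u S]
xxvuxSuSuS => xxvuxxSuSuSuS   [S ::= x S u S]
xxvuxxSuSuSuS => xxvuxxvuSuSuS   [S ::= v]
xxvuxxvuSuSuS => xxvuxxvuvuSuS   [S ::= v]
xxvuxxvuvuSuS => xxvuxxvuvuvuS   [S ::= v]
xxvuxxvuvuvuS => xxvuxxvuvuvuv   [S ::= v]

S=>xSuS=>xxSuSuS=>xxvuSuS=>xxvuxSuSuS=>xxvuxxSuSuSuS=>xxvuxxvuSuSuS=>xxvuxxvuvuSuS=>xxvuxxvuvuvuS=>xxvuxxvuvuvuv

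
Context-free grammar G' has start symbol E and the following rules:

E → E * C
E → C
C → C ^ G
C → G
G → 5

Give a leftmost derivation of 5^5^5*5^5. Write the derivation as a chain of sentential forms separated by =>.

E=>E*C=>C*C=>C^G*C=>C^G^G*C=>G^G^G*C=>5^G^G*C=>5^5^G*C=>5^5^5*C=>5^5^5*C^G=>5^5^5*G^G=>5^5^5*5^G=>5^5^5*5^5

E => E*C   [E → E * C]
E*C => C*C   [E → C]
C*C => C^G*C   [C → C ^ G]
C^G*C => C^G^G*C   [C → C ^ G]
C^G^G*C => G^G^G*C   [C → G]
G^G^G*C => 5^G^G*C   [G → 5]
5^G^G*C => 5^5^G*C   [G → 5]
5^5^G*C => 5^5^5*C   [G → 5]
5^5^5*C => 5^5^5*C^G   [C → C ^ G]
5^5^5*C^G => 5^5^5*G^G   [C → G]
5^5^5*G^G => 5^5^5*5^G   [G → 5]
5^5^5*5^G => 5^5^5*5^5   [G → 5]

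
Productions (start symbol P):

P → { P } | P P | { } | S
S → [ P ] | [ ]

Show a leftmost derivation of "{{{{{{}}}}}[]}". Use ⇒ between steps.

P⇒{P}⇒{PP}⇒{{P}P}⇒{{{P}}P}⇒{{{{P}}}P}⇒{{{{{P}}}}P}⇒{{{{{{}}}}}P}⇒{{{{{{}}}}}S}⇒{{{{{{}}}}}[]}

P ⇒ {P}   [P → { P }]
{P} ⇒ {PP}   [P → P P]
{PP} ⇒ {{P}P}   [P → { P }]
{{P}P} ⇒ {{{P}}P}   [P → { P }]
{{{P}}P} ⇒ {{{{P}}}P}   [P → { P }]
{{{{P}}}P} ⇒ {{{{{P}}}}P}   [P → { P }]
{{{{{P}}}}P} ⇒ {{{{{{}}}}}P}   [P → { }]
{{{{{{}}}}}P} ⇒ {{{{{{}}}}}S}   [P → S]
{{{{{{}}}}}S} ⇒ {{{{{{}}}}}[]}   [S → [ ]]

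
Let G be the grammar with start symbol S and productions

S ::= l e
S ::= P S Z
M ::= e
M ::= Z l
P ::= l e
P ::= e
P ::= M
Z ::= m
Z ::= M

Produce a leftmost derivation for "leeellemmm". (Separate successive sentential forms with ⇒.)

S⇒PSZ⇒leSZ⇒lePSZZ⇒leMSZZ⇒leeSZZ⇒leePSZZZ⇒leeMSZZZ⇒leeZlSZZZ⇒leeMlSZZZ⇒leeelSZZZ⇒leeelleZZZ⇒leeellemZZ⇒leeellemmZ⇒leeellemmm

S ⇒ PSZ   [S ::= P S Z]
PSZ ⇒ leSZ   [P ::= l e]
leSZ ⇒ lePSZZ   [S ::= P S Z]
lePSZZ ⇒ leMSZZ   [P ::= M]
leMSZZ ⇒ leeSZZ   [M ::= e]
leeSZZ ⇒ leePSZZZ   [S ::= P S Z]
leePSZZZ ⇒ leeMSZZZ   [P ::= M]
leeMSZZZ ⇒ leeZlSZZZ   [M ::= Z l]
leeZlSZZZ ⇒ leeMlSZZZ   [Z ::= M]
leeMlSZZZ ⇒ leeelSZZZ   [M ::= e]
leeelSZZZ ⇒ leeelleZZZ   [S ::= l e]
leeelleZZZ ⇒ leeellemZZ   [Z ::= m]
leeellemZZ ⇒ leeellemmZ   [Z ::= m]
leeellemmZ ⇒ leeellemmm   [Z ::= m]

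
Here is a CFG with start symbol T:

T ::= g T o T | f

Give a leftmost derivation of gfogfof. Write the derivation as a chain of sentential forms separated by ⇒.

T ⇒ gToT   [T ::= g T o T]
gToT ⇒ gfoT   [T ::= f]
gfoT ⇒ gfogToT   [T ::= g T o T]
gfogToT ⇒ gfogfoT   [T ::= f]
gfogfoT ⇒ gfogfof   [T ::= f]

T ⇒ gToT ⇒ gfoT ⇒ gfogToT ⇒ gfogfoT ⇒ gfogfof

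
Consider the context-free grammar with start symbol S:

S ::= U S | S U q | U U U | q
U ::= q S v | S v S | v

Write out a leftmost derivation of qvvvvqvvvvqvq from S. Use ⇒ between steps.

S ⇒ SUq   [S ::= S U q]
SUq ⇒ SUqUq   [S ::= S U q]
SUqUq ⇒ UUUUqUq   [S ::= U U U]
UUUUqUq ⇒ qSvUUUqUq   [U ::= q S v]
qSvUUUqUq ⇒ qSUqvUUUqUq   [S ::= S U q]
qSUqvUUUqUq ⇒ qUUUUqvUUUqUq   [S ::= U U U]
qUUUUqvUUUqUq ⇒ qvUUUqvUUUqUq   [U ::= v]
qvUUUqvUUUqUq ⇒ qvvUUqvUUUqUq   [U ::= v]
qvvUUqvUUUqUq ⇒ qvvvUqvUUUqUq   [U ::= v]
qvvvUqvUUUqUq ⇒ qvvvvqvUUUqUq   [U ::= v]
qvvvvqvUUUqUq ⇒ qvvvvqvvUUqUq   [U ::= v]
qvvvvqvvUUqUq ⇒ qvvvvqvvvUqUq   [U ::= v]
qvvvvqvvvUqUq ⇒ qvvvvqvvvvqUq   [U ::= v]
qvvvvqvvvvqUq ⇒ qvvvvqvvvvqvq   [U ::= v]

S⇒SUq⇒SUqUq⇒UUUUqUq⇒qSvUUUqUq⇒qSUqvUUUqUq⇒qUUUUqvUUUqUq⇒qvUUUqvUUUqUq⇒qvvUUqvUUUqUq⇒qvvvUqvUUUqUq⇒qvvvvqvUUUqUq⇒qvvvvqvvUUqUq⇒qvvvvqvvvUqUq⇒qvvvvqvvvvqUq⇒qvvvvqvvvvqvq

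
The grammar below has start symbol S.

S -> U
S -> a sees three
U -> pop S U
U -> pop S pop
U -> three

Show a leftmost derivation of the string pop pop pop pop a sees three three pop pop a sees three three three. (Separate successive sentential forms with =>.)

S => U => pop S U => pop U U => pop pop S U U => pop pop U U U => pop pop pop S pop U U => pop pop pop U pop U U => pop pop pop pop S U pop U U => pop pop pop pop a sees three U pop U U => pop pop pop pop a sees three three pop U U => pop pop pop pop a sees three three pop pop S U U => pop pop pop pop a sees three three pop pop a sees three U U => pop pop pop pop a sees three three pop pop a sees three three U => pop pop pop pop a sees three three pop pop a sees three three three

S => U   [S -> U]
U => pop S U   [U -> pop S U]
pop S U => pop U U   [S -> U]
pop U U => pop pop S U U   [U -> pop S U]
pop pop S U U => pop pop U U U   [S -> U]
pop pop U U U => pop pop pop S pop U U   [U -> pop S pop]
pop pop pop S pop U U => pop pop pop U pop U U   [S -> U]
pop pop pop U pop U U => pop pop pop pop S U pop U U   [U -> pop S U]
pop pop pop pop S U pop U U => pop pop pop pop a sees three U pop U U   [S -> a sees three]
pop pop pop pop a sees three U pop U U => pop pop pop pop a sees three three pop U U   [U -> three]
pop pop pop pop a sees three three pop U U => pop pop pop pop a sees three three pop pop S U U   [U -> pop S U]
pop pop pop pop a sees three three pop pop S U U => pop pop pop pop a sees three three pop pop a sees three U U   [S -> a sees three]
pop pop pop pop a sees three three pop pop a sees three U U => pop pop pop pop a sees three three pop pop a sees three three U   [U -> three]
pop pop pop pop a sees three three pop pop a sees three three U => pop pop pop pop a sees three three pop pop a sees three three three   [U -> three]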